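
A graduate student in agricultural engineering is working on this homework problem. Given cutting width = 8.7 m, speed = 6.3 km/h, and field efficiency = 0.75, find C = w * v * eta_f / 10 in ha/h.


C = w * v * eta_f / 10
  = 8.7 * 6.3 * 0.75 / 10
  = 41.11 / 10
  = 4.11 ha/h


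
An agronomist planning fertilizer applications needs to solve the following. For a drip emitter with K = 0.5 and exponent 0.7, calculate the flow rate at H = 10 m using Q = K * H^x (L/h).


Q = K * H^x
  = 0.5 * 10^0.7
  = 0.5 * 5.0119
  = 2.51 L/h


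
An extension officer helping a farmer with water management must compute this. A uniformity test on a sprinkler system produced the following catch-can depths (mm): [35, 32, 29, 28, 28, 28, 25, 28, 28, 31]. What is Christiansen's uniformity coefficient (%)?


xbar = 292 / 10 = 29.200
sum|xi - xbar| = 20.800
CU = 100 * (1 - 20.800 / (10 * 29.200))
   = 100 * (1 - 0.0712)
   = 92.88%


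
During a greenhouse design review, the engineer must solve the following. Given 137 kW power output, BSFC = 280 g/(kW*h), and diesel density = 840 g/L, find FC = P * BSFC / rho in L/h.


FC = P * BSFC / rho_fuel
   = 137 * 280 / 840
   = 38360 / 840
   = 45.67 L/h


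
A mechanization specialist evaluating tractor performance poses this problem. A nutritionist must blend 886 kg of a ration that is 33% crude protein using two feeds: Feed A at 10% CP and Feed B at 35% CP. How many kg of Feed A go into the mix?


parts_A = CP_b - target = 35 - 33 = 2
parts_B = target - CP_a = 33 - 10 = 23
total_parts = 2 + 23 = 25
Feed A = 886 * 2 / 25 = 70.88 kg
Feed B = 886 * 23 / 25 = 815.12 kg

70.88 kg


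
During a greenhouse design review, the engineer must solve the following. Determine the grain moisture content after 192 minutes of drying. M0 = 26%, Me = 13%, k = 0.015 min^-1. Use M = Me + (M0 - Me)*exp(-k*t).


M = Me + (M0 - Me) * e^(-k*t)
  = 13 + (26 - 13) * e^(-0.015*192)
  = 13 + 13 * e^(-2.880)
  = 13 + 13 * 0.05613
  = 13 + 0.7298
  = 13.73%


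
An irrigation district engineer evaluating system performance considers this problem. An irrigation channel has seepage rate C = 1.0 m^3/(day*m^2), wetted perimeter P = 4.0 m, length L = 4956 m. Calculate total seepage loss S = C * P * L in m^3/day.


S = C * P * L
  = 1.0 * 4.0 * 4956
  = 19824 m^3/day


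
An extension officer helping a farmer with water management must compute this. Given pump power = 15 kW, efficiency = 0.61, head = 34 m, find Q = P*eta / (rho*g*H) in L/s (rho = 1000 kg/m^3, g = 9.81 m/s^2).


Q = (P * 1000 * eta) / (rho * g * H)
  = (15 * 1000 * 0.61) / (1000 * 9.81 * 34)
  = 9150 / 333540
  = 0.02743 m^3/s = 27.43 L/s


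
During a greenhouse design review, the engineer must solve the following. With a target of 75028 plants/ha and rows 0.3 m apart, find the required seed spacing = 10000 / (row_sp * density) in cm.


spacing = 10000 / (row_sp * density)
        = 10000 / (0.3 * 75028)
        = 10000 / 22508.40
        = 0.44428 m = 44.43 cm


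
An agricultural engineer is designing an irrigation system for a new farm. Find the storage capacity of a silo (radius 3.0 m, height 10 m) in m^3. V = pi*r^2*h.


V = pi * r^2 * h
  = pi * 3.0^2 * 10
  = pi * 9 * 10
  = 282.74 m^3


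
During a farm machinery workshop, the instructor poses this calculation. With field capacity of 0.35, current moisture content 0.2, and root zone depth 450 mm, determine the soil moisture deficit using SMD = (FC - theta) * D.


SMD = (FC - theta) * D
    = (0.35 - 0.2) * 450
    = 0.150 * 450
    = 67.50 mm


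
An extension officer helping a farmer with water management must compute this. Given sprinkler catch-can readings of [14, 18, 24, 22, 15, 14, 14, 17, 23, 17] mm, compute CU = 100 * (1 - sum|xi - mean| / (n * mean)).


xbar = 178 / 10 = 17.800
sum|xi - xbar| = 31.600
CU = 100 * (1 - 31.600 / (10 * 17.800))
   = 100 * (1 - 0.1775)
   = 82.25%


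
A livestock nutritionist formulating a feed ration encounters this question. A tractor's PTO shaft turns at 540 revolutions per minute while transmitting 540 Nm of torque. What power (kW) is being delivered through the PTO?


P = 2*pi*n*T / 60000
  = 2*pi * 540 * 540 / 60000
  = 1832176.84 / 60000
  = 30.54 kW


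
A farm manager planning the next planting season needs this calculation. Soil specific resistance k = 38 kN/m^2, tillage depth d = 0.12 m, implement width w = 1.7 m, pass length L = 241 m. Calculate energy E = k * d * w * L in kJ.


E = k * d * w * L
  = 38 * 0.12 * 1.7 * 241
  = 1868.23 kJ


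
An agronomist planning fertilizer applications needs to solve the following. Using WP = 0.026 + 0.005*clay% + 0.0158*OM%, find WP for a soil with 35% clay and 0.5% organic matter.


WP = 0.026 + 0.005*35 + 0.0158*0.5
   = 0.026 + 0.1750 + 0.0079
   = 0.2089


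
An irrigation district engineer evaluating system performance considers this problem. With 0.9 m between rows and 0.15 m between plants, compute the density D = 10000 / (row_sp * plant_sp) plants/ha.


D = 10000 / (row_sp * plant_sp)
  = 10000 / (0.9 * 0.15)
  = 10000 / 0.1350
  = 74074.07 plants/ha


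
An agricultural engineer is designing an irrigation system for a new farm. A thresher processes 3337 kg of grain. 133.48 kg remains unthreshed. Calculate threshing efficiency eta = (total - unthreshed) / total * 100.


eta = (total - unthreshed) / total * 100
    = (3337 - 133.48) / 3337 * 100
    = 3203.52 / 3337 * 100
    = 96%


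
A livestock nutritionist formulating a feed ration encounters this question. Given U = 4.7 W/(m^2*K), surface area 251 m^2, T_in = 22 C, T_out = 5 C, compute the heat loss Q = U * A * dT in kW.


dT = 22 - (5) = 17 K
Q = U * A * dT
  = 4.7 * 251 * 17
  = 20054.90 W = 20.05 kW


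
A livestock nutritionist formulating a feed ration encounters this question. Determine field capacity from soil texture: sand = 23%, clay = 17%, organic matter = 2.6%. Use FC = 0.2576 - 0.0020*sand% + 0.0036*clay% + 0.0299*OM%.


FC = 0.2576 - 0.0020*23 + 0.0036*17 + 0.0299*2.6
   = 0.2576 - 0.0460 + 0.0612 + 0.0777
   = 0.3505


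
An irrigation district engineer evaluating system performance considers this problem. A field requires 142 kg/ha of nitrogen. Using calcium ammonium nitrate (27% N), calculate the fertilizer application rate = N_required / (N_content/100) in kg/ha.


Rate = N_required / (N_content / 100)
     = 142 / (27 / 100)
     = 142 / 0.27
     = 525.93 kg/ha


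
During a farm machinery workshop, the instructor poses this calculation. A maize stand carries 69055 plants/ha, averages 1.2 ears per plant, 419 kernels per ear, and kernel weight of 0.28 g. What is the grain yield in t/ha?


Y = density * ears * kernels * kw
  = 69055 * 1.2 * 419 * 0.28 g/ha
  = 9721839.12 g/ha
  = 9721.84 kg/ha = 9.72 t/ha


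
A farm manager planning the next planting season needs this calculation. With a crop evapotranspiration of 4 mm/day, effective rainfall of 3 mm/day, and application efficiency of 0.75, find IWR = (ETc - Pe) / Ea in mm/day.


IWR = (ETc - Pe) / Ea
    = (4 - 3) / 0.75
    = 1 / 0.75
    = 1.33 mm/day


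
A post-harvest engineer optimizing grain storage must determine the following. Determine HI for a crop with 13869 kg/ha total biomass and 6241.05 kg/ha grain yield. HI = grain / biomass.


HI = grain_yield / biomass
   = 6241.05 / 13869
   = 0.45


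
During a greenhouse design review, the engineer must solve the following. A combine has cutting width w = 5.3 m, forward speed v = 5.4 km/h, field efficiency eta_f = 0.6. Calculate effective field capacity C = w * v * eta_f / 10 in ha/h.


C = w * v * eta_f / 10
  = 5.3 * 5.4 * 0.6 / 10
  = 17.17 / 10
  = 1.72 ha/h


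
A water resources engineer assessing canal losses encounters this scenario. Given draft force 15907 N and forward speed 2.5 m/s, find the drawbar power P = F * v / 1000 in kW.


P = F * v / 1000
  = 15907 * 2.5 / 1000
  = 39767.50 / 1000
  = 39.77 kW


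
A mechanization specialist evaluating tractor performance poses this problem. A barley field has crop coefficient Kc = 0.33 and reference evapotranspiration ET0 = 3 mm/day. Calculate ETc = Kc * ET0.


ETc = Kc * ET0
    = 0.33 * 3
    = 0.99 mm/day


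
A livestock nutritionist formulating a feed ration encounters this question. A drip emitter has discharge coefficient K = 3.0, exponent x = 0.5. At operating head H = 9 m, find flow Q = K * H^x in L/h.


Q = K * H^x
  = 3.0 * 9^0.5
  = 3.0 * 3
  = 9 L/h


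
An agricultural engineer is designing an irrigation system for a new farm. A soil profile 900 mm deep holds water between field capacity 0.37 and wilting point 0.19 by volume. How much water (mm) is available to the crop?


AW = (FC - WP) * D
   = (0.37 - 0.19) * 900
   = 0.18 * 900
   = 162 mm


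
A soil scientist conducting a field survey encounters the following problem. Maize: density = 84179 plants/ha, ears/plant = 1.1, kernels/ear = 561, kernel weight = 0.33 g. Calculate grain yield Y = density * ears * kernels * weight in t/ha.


Y = density * ears * kernels * kw
  = 84179 * 1.1 * 561 * 0.33 g/ha
  = 17142464.10 g/ha
  = 17142.46 kg/ha = 17.14 t/ha


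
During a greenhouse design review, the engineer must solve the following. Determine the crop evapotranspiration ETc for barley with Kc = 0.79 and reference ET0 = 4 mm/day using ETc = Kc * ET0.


ETc = Kc * ET0
    = 0.79 * 4
    = 3.16 mm/day


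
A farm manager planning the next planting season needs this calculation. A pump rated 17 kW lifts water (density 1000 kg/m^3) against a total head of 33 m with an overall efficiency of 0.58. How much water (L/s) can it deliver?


Q = (P * 1000 * eta) / (rho * g * H)
  = (17 * 1000 * 0.58) / (1000 * 9.81 * 33)
  = 9860 / 323730
  = 0.03046 m^3/s = 30.46 L/s


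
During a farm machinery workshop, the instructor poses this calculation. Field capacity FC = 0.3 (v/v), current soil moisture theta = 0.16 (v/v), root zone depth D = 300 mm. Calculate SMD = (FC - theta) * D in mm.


SMD = (FC - theta) * D
    = (0.3 - 0.16) * 300
    = 0.140 * 300
    = 42 mm


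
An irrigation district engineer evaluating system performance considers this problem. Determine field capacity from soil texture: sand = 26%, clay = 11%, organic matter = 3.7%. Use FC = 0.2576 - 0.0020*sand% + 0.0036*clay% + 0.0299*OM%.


FC = 0.2576 - 0.0020*26 + 0.0036*11 + 0.0299*3.7
   = 0.2576 - 0.0520 + 0.0396 + 0.1106
   = 0.3558


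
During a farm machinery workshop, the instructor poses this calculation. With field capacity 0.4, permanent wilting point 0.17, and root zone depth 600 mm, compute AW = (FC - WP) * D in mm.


AW = (FC - WP) * D
   = (0.4 - 0.17) * 600
   = 0.23 * 600
   = 138 mm


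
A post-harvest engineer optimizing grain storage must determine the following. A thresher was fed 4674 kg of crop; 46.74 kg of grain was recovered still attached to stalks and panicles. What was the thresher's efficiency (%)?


eta = (total - unthreshed) / total * 100
    = (4674 - 46.74) / 4674 * 100
    = 4627.26 / 4674 * 100
    = 99%


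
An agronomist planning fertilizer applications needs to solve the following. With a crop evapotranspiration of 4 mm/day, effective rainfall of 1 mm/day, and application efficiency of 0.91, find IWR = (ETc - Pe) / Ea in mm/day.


IWR = (ETc - Pe) / Ea
    = (4 - 1) / 0.91
    = 3 / 0.91
    = 3.30 mm/day


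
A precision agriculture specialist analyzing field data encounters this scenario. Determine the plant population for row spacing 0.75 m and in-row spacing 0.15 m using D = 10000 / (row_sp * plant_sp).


D = 10000 / (row_sp * plant_sp)
  = 10000 / (0.75 * 0.15)
  = 10000 / 0.1125
  = 88888.89 plants/ha


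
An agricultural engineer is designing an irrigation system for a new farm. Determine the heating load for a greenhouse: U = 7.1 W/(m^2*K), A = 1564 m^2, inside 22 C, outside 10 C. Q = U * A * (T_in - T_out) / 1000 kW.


dT = 22 - (10) = 12 K
Q = U * A * dT
  = 7.1 * 1564 * 12
  = 133252.80 W = 133.25 kW


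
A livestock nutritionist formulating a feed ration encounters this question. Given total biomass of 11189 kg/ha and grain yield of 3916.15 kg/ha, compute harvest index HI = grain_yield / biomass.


HI = grain_yield / biomass
   = 3916.15 / 11189
   = 0.35


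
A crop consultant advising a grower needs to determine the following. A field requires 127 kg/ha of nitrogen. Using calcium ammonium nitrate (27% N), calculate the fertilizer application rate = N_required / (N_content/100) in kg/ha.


Rate = N_required / (N_content / 100)
     = 127 / (27 / 100)
     = 127 / 0.27
     = 470.37 kg/ha


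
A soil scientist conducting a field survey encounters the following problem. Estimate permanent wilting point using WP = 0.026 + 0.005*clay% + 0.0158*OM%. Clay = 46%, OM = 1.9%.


WP = 0.026 + 0.005*46 + 0.0158*1.9
   = 0.026 + 0.2300 + 0.0300
   = 0.2860


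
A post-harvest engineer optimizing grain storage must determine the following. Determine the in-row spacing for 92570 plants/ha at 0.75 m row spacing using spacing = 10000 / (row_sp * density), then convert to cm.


spacing = 10000 / (row_sp * density)
        = 10000 / (0.75 * 92570)
        = 10000 / 69427.50
        = 0.14404 m = 14.40 cm


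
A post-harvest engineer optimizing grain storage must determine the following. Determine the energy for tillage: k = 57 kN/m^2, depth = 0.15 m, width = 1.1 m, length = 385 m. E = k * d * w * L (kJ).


E = k * d * w * L
  = 57 * 0.15 * 1.1 * 385
  = 3620.93 kJ


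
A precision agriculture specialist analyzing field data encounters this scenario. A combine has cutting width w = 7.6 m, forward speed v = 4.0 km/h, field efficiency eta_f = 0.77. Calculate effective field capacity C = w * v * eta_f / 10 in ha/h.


C = w * v * eta_f / 10
  = 7.6 * 4.0 * 0.77 / 10
  = 23.41 / 10
  = 2.34 ha/h


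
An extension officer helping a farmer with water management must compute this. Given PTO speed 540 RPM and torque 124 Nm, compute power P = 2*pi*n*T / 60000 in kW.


P = 2*pi*n*T / 60000
  = 2*pi * 540 * 124 / 60000
  = 420722.09 / 60000
  = 7.01 kW


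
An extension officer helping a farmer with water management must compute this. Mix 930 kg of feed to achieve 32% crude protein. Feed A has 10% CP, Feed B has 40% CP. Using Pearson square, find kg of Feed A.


parts_A = CP_b - target = 40 - 32 = 8
parts_B = target - CP_a = 32 - 10 = 22
total_parts = 8 + 22 = 30
Feed A = 930 * 8 / 30 = 248 kg
Feed B = 930 * 22 / 30 = 682 kg

248 kg


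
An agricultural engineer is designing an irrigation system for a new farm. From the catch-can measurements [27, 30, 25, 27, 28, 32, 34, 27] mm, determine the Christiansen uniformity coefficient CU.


xbar = 230 / 8 = 28.750
sum|xi - xbar| = 19.500
CU = 100 * (1 - 19.500 / (8 * 28.750))
   = 100 * (1 - 0.0848)
   = 91.52%


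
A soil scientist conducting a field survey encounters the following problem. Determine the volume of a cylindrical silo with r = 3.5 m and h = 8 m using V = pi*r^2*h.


V = pi * r^2 * h
  = pi * 3.5^2 * 8
  = pi * 12.25 * 8
  = 307.88 m^3


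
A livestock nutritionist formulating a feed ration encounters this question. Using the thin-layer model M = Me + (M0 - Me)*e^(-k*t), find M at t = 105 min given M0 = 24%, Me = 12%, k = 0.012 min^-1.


M = Me + (M0 - Me) * e^(-k*t)
  = 12 + (24 - 12) * e^(-0.012*105)
  = 12 + 12 * e^(-1.260)
  = 12 + 12 * 0.28365
  = 12 + 3.4038
  = 15.40%


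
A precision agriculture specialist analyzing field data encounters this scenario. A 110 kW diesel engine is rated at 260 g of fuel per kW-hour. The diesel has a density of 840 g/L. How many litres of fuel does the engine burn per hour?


FC = P * BSFC / rho_fuel
   = 110 * 260 / 840
   = 28600 / 840
   = 34.05 L/h


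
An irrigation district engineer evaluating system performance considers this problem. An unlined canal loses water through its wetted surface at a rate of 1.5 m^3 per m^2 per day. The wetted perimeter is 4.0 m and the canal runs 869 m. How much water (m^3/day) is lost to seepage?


S = C * P * L
  = 1.5 * 4.0 * 869
  = 5214 m^3/day


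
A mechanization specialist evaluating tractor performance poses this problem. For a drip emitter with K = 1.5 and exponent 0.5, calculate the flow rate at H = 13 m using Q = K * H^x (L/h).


Q = K * H^x
  = 1.5 * 13^0.5
  = 1.5 * 3.6056
  = 5.41 L/h


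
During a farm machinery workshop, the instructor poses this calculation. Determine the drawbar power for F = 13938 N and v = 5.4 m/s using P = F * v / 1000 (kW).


P = F * v / 1000
  = 13938 * 5.4 / 1000
  = 75265.20 / 1000
  = 75.27 kW


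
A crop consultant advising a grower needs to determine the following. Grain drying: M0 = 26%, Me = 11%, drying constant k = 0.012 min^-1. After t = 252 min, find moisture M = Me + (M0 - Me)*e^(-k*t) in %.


M = Me + (M0 - Me) * e^(-k*t)
  = 11 + (26 - 11) * e^(-0.012*252)
  = 11 + 15 * e^(-3.024)
  = 11 + 15 * 0.04861
  = 11 + 0.7291
  = 11.73%


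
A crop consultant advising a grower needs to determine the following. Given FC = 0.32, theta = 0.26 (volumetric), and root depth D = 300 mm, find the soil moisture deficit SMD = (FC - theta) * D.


SMD = (FC - theta) * D
    = (0.32 - 0.26) * 300
    = 0.060 * 300
    = 18 mm


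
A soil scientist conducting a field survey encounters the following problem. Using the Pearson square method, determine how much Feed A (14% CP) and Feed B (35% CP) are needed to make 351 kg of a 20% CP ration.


parts_A = CP_b - target = 35 - 20 = 15
parts_B = target - CP_a = 20 - 14 = 6
total_parts = 15 + 6 = 21
Feed A = 351 * 15 / 21 = 250.71 kg
Feed B = 351 * 6 / 21 = 100.29 kg

250.71 kg


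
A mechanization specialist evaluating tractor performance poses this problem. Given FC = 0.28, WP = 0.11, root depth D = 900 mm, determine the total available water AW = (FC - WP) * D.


AW = (FC - WP) * D
   = (0.28 - 0.11) * 900
   = 0.17 * 900
   = 153 mm


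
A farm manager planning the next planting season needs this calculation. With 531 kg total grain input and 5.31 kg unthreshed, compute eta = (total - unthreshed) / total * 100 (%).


eta = (total - unthreshed) / total * 100
    = (531 - 5.31) / 531 * 100
    = 525.69 / 531 * 100
    = 99%


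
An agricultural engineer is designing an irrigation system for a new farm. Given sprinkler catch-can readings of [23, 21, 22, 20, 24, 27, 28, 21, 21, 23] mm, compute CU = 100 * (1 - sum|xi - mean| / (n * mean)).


xbar = 230 / 10 = 23
sum|xi - xbar| = 20
CU = 100 * (1 - 20 / (10 * 23))
   = 100 * (1 - 0.0870)
   = 91.30%


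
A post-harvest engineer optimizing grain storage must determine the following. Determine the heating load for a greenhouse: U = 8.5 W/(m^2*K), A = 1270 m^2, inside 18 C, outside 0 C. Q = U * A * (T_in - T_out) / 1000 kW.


dT = 18 - (0) = 18 K
Q = U * A * dT
  = 8.5 * 1270 * 18
  = 194310 W = 194.31 kW


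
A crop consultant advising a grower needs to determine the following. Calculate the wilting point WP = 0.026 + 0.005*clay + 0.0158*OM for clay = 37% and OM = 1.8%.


WP = 0.026 + 0.005*37 + 0.0158*1.8
   = 0.026 + 0.1850 + 0.0284
   = 0.2394


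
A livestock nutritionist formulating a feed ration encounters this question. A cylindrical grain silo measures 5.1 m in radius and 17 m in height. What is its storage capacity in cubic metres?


V = pi * r^2 * h
  = pi * 5.1^2 * 17
  = pi * 26.01 * 17
  = 1389.12 m^3


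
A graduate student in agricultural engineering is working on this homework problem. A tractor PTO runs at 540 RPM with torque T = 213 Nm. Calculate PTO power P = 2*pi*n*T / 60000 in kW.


P = 2*pi*n*T / 60000
  = 2*pi * 540 * 213 / 60000
  = 722691.97 / 60000
  = 12.04 kW


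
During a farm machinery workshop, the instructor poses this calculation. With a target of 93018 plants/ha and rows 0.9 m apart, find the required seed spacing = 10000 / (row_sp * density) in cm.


spacing = 10000 / (row_sp * density)
        = 10000 / (0.9 * 93018)
        = 10000 / 83716.20
        = 0.11945 m = 11.95 cm


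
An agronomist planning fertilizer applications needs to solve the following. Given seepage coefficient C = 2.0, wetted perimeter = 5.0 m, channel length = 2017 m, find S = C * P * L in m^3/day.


S = C * P * L
  = 2.0 * 5.0 * 2017
  = 20170 m^3/day


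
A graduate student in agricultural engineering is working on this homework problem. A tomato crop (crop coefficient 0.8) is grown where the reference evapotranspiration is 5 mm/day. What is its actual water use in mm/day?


ETc = Kc * ET0
    = 0.8 * 5
    = 4 mm/day


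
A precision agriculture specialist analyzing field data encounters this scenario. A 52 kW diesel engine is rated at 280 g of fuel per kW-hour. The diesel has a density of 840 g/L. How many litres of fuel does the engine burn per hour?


FC = P * BSFC / rho_fuel
   = 52 * 280 / 840
   = 14560 / 840
   = 17.33 L/h


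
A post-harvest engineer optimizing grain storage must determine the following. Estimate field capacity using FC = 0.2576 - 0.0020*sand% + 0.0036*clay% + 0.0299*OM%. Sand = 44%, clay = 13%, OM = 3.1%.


FC = 0.2576 - 0.0020*44 + 0.0036*13 + 0.0299*3.1
   = 0.2576 - 0.0880 + 0.0468 + 0.0927
   = 0.3091


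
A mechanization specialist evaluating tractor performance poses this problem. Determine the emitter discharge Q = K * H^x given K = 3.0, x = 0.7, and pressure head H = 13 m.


Q = K * H^x
  = 3.0 * 13^0.7
  = 3.0 * 6.0223
  = 18.07 L/h


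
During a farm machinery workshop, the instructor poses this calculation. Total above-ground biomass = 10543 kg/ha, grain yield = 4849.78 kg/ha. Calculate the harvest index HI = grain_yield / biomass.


HI = grain_yield / biomass
   = 4849.78 / 10543
   = 0.46


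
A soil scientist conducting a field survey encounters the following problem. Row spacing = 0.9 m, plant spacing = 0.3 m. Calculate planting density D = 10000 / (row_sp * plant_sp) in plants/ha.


D = 10000 / (row_sp * plant_sp)
  = 10000 / (0.9 * 0.3)
  = 10000 / 0.2700
  = 37037.04 plants/ha


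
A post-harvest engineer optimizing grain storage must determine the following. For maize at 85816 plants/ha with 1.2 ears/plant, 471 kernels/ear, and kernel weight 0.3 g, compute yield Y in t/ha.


Y = density * ears * kernels * kw
  = 85816 * 1.2 * 471 * 0.3 g/ha
  = 14550960.96 g/ha
  = 14550.96 kg/ha = 14.55 t/ha


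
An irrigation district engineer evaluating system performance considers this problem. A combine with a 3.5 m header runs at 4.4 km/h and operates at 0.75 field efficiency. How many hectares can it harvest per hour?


C = w * v * eta_f / 10
  = 3.5 * 4.4 * 0.75 / 10
  = 11.55 / 10
  = 1.16 ha/h


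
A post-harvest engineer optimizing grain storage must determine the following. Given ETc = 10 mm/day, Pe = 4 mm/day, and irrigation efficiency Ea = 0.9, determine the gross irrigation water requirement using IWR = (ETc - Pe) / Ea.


IWR = (ETc - Pe) / Ea
    = (10 - 4) / 0.9
    = 6 / 0.9
    = 6.67 mm/day


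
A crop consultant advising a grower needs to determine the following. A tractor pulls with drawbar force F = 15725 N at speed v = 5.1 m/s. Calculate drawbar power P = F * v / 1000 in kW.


P = F * v / 1000
  = 15725 * 5.1 / 1000
  = 80197.50 / 1000
  = 80.20 kW


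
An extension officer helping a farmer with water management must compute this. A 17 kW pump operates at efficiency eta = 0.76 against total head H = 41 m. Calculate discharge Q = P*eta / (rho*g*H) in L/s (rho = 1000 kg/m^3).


Q = (P * 1000 * eta) / (rho * g * H)
  = (17 * 1000 * 0.76) / (1000 * 9.81 * 41)
  = 12920 / 402210
  = 0.03212 m^3/s = 32.12 L/s


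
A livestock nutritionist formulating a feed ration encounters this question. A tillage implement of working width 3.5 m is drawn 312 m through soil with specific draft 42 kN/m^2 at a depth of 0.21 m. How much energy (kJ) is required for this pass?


E = k * d * w * L
  = 42 * 0.21 * 3.5 * 312
  = 9631.44 kJ


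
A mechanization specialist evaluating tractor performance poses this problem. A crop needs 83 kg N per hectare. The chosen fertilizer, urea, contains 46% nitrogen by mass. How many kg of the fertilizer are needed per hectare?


Rate = N_required / (N_content / 100)
     = 83 / (46 / 100)
     = 83 / 0.46
     = 180.43 kg/ha


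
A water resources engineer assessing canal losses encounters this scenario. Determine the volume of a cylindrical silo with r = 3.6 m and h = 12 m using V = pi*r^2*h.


V = pi * r^2 * h
  = pi * 3.6^2 * 12
  = pi * 12.96 * 12
  = 488.58 m^3


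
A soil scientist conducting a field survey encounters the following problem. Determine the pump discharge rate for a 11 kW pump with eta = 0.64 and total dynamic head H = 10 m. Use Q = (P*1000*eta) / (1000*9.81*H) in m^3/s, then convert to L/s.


Q = (P * 1000 * eta) / (rho * g * H)
  = (11 * 1000 * 0.64) / (1000 * 9.81 * 10)
  = 7040 / 98100
  = 0.07176 m^3/s = 71.76 L/s


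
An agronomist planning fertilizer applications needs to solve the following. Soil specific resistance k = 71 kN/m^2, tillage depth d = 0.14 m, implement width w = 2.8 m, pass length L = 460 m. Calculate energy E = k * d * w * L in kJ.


E = k * d * w * L
  = 71 * 0.14 * 2.8 * 460
  = 12802.72 kJ


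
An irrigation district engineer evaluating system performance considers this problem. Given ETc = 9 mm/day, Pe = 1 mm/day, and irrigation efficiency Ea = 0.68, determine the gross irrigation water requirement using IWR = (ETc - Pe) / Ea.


IWR = (ETc - Pe) / Ea
    = (9 - 1) / 0.68
    = 8 / 0.68
    = 11.76 mm/day


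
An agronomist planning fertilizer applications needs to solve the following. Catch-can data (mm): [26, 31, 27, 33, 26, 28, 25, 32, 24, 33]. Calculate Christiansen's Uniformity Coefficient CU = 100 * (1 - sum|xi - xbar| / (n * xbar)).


xbar = 285 / 10 = 28.500
sum|xi - xbar| = 30
CU = 100 * (1 - 30 / (10 * 28.500))
   = 100 * (1 - 0.1053)
   = 89.47%


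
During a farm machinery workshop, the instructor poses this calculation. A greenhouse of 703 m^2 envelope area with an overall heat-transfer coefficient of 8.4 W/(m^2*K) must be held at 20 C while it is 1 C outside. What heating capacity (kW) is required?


dT = 20 - (1) = 19 K
Q = U * A * dT
  = 8.4 * 703 * 19
  = 112198.80 W = 112.20 kW


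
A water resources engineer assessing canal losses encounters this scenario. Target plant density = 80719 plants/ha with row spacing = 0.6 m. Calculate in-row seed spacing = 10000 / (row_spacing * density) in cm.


spacing = 10000 / (row_sp * density)
        = 10000 / (0.6 * 80719)
        = 10000 / 48431.40
        = 0.20648 m = 20.65 cm


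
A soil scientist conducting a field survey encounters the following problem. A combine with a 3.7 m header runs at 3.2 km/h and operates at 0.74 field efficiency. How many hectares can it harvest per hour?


C = w * v * eta_f / 10
  = 3.7 * 3.2 * 0.74 / 10
  = 8.76 / 10
  = 0.88 ha/h


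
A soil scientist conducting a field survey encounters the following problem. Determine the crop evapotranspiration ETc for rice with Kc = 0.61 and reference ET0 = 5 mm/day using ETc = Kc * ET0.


ETc = Kc * ET0
    = 0.61 * 5
    = 3.05 mm/day


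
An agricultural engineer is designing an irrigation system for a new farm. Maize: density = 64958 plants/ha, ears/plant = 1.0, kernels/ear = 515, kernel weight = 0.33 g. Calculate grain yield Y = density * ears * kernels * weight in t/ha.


Y = density * ears * kernels * kw
  = 64958 * 1.0 * 515 * 0.33 g/ha
  = 11039612.10 g/ha
  = 11039.61 kg/ha = 11.04 t/ha


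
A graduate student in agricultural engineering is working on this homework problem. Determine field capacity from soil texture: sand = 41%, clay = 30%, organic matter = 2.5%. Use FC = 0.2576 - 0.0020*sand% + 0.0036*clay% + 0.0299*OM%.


FC = 0.2576 - 0.0020*41 + 0.0036*30 + 0.0299*2.5
   = 0.2576 - 0.0820 + 0.1080 + 0.0748
   = 0.3584


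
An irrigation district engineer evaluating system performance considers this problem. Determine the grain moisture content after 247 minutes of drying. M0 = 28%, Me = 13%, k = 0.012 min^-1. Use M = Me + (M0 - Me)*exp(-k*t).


M = Me + (M0 - Me) * e^(-k*t)
  = 13 + (28 - 13) * e^(-0.012*247)
  = 13 + 15 * e^(-2.964)
  = 13 + 15 * 0.05161
  = 13 + 0.7742
  = 13.77%


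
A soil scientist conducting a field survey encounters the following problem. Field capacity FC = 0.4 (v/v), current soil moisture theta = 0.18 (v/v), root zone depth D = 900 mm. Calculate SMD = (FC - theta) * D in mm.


SMD = (FC - theta) * D
    = (0.4 - 0.18) * 900
    = 0.220 * 900
    = 198 mm


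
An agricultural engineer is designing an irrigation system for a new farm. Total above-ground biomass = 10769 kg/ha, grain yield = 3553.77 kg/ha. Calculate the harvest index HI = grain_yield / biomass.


HI = grain_yield / biomass
   = 3553.77 / 10769
   = 0.33


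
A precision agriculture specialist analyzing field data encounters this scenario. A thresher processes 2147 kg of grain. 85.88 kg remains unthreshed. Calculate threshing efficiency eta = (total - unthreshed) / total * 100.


eta = (total - unthreshed) / total * 100
    = (2147 - 85.88) / 2147 * 100
    = 2061.12 / 2147 * 100
    = 96%


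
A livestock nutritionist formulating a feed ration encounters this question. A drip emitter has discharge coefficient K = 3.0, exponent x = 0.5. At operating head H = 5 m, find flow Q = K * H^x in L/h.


Q = K * H^x
  = 3.0 * 5^0.5
  = 3.0 * 2.2361
  = 6.71 L/h


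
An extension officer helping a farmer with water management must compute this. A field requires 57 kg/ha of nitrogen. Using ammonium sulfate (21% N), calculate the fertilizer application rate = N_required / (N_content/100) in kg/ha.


Rate = N_required / (N_content / 100)
     = 57 / (21 / 100)
     = 57 / 0.21
     = 271.43 kg/ha


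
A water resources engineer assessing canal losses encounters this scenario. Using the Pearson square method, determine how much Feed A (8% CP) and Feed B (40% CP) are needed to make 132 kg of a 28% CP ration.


parts_A = CP_b - target = 40 - 28 = 12
parts_B = target - CP_a = 28 - 8 = 20
total_parts = 12 + 20 = 32
Feed A = 132 * 12 / 32 = 49.50 kg
Feed B = 132 * 20 / 32 = 82.50 kg

49.50 kg


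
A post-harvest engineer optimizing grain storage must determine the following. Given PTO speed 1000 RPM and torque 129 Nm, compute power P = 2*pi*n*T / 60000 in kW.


P = 2*pi*n*T / 60000
  = 2*pi * 1000 * 129 / 60000
  = 810530.90 / 60000
  = 13.51 kW


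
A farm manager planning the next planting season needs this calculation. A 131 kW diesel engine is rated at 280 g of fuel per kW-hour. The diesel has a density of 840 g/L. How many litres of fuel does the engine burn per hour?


FC = P * BSFC / rho_fuel
   = 131 * 280 / 840
   = 36680 / 840
   = 43.67 L/h


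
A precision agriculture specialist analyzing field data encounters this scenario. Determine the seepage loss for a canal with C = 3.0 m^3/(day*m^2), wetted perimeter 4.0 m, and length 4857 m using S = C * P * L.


S = C * P * L
  = 3.0 * 4.0 * 4857
  = 58284 m^3/day


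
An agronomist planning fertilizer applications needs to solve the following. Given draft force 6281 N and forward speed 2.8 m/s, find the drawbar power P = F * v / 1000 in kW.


P = F * v / 1000
  = 6281 * 2.8 / 1000
  = 17586.80 / 1000
  = 17.59 kW


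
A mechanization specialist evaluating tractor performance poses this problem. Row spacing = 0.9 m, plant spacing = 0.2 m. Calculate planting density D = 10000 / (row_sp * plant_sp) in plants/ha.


D = 10000 / (row_sp * plant_sp)
  = 10000 / (0.9 * 0.2)
  = 10000 / 0.1800
  = 55555.56 plants/ha


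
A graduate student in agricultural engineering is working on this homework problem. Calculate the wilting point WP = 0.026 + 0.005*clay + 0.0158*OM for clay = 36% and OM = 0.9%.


WP = 0.026 + 0.005*36 + 0.0158*0.9
   = 0.026 + 0.1800 + 0.0142
   = 0.2202


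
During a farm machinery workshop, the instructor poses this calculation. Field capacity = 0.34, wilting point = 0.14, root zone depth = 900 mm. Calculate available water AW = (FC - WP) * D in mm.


AW = (FC - WP) * D
   = (0.34 - 0.14) * 900
   = 0.20 * 900
   = 180 mm


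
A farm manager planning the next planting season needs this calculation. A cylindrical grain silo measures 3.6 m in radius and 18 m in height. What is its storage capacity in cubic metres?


V = pi * r^2 * h
  = pi * 3.6^2 * 18
  = pi * 12.96 * 18
  = 732.87 m^3


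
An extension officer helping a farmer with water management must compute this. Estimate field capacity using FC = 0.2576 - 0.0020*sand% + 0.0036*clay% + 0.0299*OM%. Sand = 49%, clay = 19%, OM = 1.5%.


FC = 0.2576 - 0.0020*49 + 0.0036*19 + 0.0299*1.5
   = 0.2576 - 0.0980 + 0.0684 + 0.0449
   = 0.2729


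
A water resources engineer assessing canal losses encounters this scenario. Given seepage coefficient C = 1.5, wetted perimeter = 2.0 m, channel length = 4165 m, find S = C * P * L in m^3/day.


S = C * P * L
  = 1.5 * 2.0 * 4165
  = 12495 m^3/day


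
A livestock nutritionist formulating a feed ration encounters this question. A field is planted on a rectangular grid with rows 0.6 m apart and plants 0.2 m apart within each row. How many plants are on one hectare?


D = 10000 / (row_sp * plant_sp)
  = 10000 / (0.6 * 0.2)
  = 10000 / 0.1200
  = 83333.33 plants/ha


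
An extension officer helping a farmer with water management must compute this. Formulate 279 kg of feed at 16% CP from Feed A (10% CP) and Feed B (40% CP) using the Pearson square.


parts_A = CP_b - target = 40 - 16 = 24
parts_B = target - CP_a = 16 - 10 = 6
total_parts = 24 + 6 = 30
Feed A = 279 * 24 / 30 = 223.20 kg
Feed B = 279 * 6 / 30 = 55.80 kg

223.20 kg


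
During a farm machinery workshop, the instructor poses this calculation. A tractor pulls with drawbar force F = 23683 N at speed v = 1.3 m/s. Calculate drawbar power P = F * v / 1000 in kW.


P = F * v / 1000
  = 23683 * 1.3 / 1000
  = 30787.90 / 1000
  = 30.79 kW


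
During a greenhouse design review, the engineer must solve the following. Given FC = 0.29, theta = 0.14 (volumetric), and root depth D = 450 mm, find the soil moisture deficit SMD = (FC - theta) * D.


SMD = (FC - theta) * D
    = (0.29 - 0.14) * 450
    = 0.150 * 450
    = 67.50 mm


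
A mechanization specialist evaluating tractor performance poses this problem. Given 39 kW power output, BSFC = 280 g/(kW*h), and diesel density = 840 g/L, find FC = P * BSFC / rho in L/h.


FC = P * BSFC / rho_fuel
   = 39 * 280 / 840
   = 10920 / 840
   = 13 L/h


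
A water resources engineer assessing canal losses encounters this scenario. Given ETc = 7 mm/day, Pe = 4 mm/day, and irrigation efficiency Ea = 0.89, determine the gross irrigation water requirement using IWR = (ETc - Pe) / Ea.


IWR = (ETc - Pe) / Ea
    = (7 - 4) / 0.89
    = 3 / 0.89
    = 3.37 mm/day


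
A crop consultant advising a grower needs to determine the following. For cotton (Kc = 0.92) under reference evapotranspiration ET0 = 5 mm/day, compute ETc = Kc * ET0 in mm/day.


ETc = Kc * ET0
    = 0.92 * 5
    = 4.60 mm/day


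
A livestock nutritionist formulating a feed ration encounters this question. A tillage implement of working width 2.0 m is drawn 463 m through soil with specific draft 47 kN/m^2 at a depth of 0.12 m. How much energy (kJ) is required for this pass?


E = k * d * w * L
  = 47 * 0.12 * 2.0 * 463
  = 5222.64 kJ


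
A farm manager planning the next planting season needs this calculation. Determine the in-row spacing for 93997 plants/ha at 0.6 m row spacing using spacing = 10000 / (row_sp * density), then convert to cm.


spacing = 10000 / (row_sp * density)
        = 10000 / (0.6 * 93997)
        = 10000 / 56398.20
        = 0.17731 m = 17.73 cm


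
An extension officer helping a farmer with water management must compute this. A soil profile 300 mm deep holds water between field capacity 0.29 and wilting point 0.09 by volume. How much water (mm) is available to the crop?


AW = (FC - WP) * D
   = (0.29 - 0.09) * 300
   = 0.20 * 300
   = 60 mm


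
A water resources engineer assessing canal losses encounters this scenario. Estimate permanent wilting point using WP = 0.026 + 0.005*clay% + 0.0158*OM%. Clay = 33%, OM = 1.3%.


WP = 0.026 + 0.005*33 + 0.0158*1.3
   = 0.026 + 0.1650 + 0.0205
   = 0.2115


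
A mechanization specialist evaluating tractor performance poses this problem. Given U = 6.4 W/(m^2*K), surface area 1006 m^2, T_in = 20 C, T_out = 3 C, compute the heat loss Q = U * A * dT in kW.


dT = 20 - (3) = 17 K
Q = U * A * dT
  = 6.4 * 1006 * 17
  = 109452.80 W = 109.45 kW


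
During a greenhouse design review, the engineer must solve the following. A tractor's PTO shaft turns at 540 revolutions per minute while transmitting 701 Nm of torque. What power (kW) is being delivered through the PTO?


P = 2*pi*n*T / 60000
  = 2*pi * 540 * 701 / 60000
  = 2378436.97 / 60000
  = 39.64 kW


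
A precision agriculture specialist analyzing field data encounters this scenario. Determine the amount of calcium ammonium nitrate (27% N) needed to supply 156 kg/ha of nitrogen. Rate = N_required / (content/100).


Rate = N_required / (N_content / 100)
     = 156 / (27 / 100)
     = 156 / 0.27
     = 577.78 kg/ha


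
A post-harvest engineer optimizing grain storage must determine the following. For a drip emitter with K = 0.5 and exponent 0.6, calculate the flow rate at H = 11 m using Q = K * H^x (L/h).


Q = K * H^x
  = 0.5 * 11^0.6
  = 0.5 * 4.2154
  = 2.11 L/h


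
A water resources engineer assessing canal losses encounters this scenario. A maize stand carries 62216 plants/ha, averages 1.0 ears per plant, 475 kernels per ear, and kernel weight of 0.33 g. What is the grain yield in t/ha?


Y = density * ears * kernels * kw
  = 62216 * 1.0 * 475 * 0.33 g/ha
  = 9752358 g/ha
  = 9752.36 kg/ha = 9.75 t/ha


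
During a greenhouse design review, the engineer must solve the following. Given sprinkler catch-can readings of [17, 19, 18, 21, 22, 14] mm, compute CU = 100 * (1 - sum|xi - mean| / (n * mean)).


xbar = 111 / 6 = 18.500
sum|xi - xbar| = 13
CU = 100 * (1 - 13 / (6 * 18.500))
   = 100 * (1 - 0.1171)
   = 88.29%


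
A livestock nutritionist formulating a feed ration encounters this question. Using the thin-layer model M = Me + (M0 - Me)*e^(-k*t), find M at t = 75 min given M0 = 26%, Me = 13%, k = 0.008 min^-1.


M = Me + (M0 - Me) * e^(-k*t)
  = 13 + (26 - 13) * e^(-0.008*75)
  = 13 + 13 * e^(-0.600)
  = 13 + 13 * 0.54881
  = 13 + 7.1346
  = 20.13%


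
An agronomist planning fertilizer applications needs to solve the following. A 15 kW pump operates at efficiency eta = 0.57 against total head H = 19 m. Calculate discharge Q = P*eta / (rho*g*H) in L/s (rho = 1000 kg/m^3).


Q = (P * 1000 * eta) / (rho * g * H)
  = (15 * 1000 * 0.57) / (1000 * 9.81 * 19)
  = 8550 / 186390
  = 0.04587 m^3/s = 45.87 L/s


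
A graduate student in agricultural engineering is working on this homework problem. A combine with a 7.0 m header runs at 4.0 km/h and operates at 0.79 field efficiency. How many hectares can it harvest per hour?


C = w * v * eta_f / 10
  = 7.0 * 4.0 * 0.79 / 10
  = 22.12 / 10
  = 2.21 ha/h


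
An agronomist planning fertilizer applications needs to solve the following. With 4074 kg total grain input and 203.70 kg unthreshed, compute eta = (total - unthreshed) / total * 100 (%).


eta = (total - unthreshed) / total * 100
    = (4074 - 203.70) / 4074 * 100
    = 3870.30 / 4074 * 100
    = 95%


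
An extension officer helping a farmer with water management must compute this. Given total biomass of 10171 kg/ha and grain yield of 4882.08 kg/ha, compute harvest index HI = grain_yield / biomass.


HI = grain_yield / biomass
   = 4882.08 / 10171
   = 0.48


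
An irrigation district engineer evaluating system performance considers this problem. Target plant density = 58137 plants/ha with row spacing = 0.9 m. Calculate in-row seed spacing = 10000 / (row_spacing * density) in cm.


spacing = 10000 / (row_sp * density)
        = 10000 / (0.9 * 58137)
        = 10000 / 52323.30
        = 0.19112 m = 19.11 cm
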